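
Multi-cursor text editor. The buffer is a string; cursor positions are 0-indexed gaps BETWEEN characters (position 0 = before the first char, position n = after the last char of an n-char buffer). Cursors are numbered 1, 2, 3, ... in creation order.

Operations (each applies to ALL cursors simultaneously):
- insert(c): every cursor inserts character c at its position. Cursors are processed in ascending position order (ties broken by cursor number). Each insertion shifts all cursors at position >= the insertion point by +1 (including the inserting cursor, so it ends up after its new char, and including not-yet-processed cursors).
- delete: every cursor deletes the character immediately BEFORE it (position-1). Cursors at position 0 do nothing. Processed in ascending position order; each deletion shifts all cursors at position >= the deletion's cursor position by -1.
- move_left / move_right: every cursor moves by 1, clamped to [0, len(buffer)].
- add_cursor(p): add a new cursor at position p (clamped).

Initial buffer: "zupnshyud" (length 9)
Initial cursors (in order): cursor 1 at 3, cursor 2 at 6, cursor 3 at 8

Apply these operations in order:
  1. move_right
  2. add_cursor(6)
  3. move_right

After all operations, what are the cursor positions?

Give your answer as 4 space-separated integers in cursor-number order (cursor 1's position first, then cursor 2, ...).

Answer: 5 8 9 7

Derivation:
After op 1 (move_right): buffer="zupnshyud" (len 9), cursors c1@4 c2@7 c3@9, authorship .........
After op 2 (add_cursor(6)): buffer="zupnshyud" (len 9), cursors c1@4 c4@6 c2@7 c3@9, authorship .........
After op 3 (move_right): buffer="zupnshyud" (len 9), cursors c1@5 c4@7 c2@8 c3@9, authorship .........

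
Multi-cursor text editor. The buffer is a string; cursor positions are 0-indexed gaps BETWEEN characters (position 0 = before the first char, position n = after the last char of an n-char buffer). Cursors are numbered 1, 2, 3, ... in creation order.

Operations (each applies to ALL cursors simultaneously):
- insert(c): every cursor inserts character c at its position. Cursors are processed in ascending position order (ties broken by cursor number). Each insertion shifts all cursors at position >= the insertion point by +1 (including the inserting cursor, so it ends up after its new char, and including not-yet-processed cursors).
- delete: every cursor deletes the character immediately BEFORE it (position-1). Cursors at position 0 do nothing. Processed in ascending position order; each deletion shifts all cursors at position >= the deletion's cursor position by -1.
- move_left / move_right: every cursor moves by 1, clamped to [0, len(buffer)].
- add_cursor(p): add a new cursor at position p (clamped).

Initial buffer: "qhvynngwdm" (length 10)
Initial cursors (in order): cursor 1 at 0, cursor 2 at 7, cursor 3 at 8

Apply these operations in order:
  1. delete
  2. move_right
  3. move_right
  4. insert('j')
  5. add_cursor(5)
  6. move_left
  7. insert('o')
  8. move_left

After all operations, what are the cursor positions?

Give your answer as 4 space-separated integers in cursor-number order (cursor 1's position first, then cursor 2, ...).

After op 1 (delete): buffer="qhvynndm" (len 8), cursors c1@0 c2@6 c3@6, authorship ........
After op 2 (move_right): buffer="qhvynndm" (len 8), cursors c1@1 c2@7 c3@7, authorship ........
After op 3 (move_right): buffer="qhvynndm" (len 8), cursors c1@2 c2@8 c3@8, authorship ........
After op 4 (insert('j')): buffer="qhjvynndmjj" (len 11), cursors c1@3 c2@11 c3@11, authorship ..1......23
After op 5 (add_cursor(5)): buffer="qhjvynndmjj" (len 11), cursors c1@3 c4@5 c2@11 c3@11, authorship ..1......23
After op 6 (move_left): buffer="qhjvynndmjj" (len 11), cursors c1@2 c4@4 c2@10 c3@10, authorship ..1......23
After op 7 (insert('o')): buffer="qhojvoynndmjooj" (len 15), cursors c1@3 c4@6 c2@14 c3@14, authorship ..11.4.....2233
After op 8 (move_left): buffer="qhojvoynndmjooj" (len 15), cursors c1@2 c4@5 c2@13 c3@13, authorship ..11.4.....2233

Answer: 2 13 13 5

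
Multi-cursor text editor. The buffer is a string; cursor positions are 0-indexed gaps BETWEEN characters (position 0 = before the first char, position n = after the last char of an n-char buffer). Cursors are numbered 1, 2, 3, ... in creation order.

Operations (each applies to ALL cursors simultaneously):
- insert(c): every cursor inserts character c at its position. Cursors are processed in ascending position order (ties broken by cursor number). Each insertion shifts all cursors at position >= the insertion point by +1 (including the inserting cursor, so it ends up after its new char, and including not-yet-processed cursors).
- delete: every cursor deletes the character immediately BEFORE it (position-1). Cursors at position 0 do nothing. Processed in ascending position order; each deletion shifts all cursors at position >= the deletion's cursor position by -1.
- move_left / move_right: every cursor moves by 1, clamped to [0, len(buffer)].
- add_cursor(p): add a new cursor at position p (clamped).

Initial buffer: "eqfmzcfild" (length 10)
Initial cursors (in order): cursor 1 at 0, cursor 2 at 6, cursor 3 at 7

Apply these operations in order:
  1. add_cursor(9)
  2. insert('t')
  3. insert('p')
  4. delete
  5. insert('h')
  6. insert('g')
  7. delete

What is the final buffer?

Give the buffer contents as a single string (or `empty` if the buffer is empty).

Answer: theqfmzcthfthilthd

Derivation:
After op 1 (add_cursor(9)): buffer="eqfmzcfild" (len 10), cursors c1@0 c2@6 c3@7 c4@9, authorship ..........
After op 2 (insert('t')): buffer="teqfmzctftiltd" (len 14), cursors c1@1 c2@8 c3@10 c4@13, authorship 1......2.3..4.
After op 3 (insert('p')): buffer="tpeqfmzctpftpiltpd" (len 18), cursors c1@2 c2@10 c3@13 c4@17, authorship 11......22.33..44.
After op 4 (delete): buffer="teqfmzctftiltd" (len 14), cursors c1@1 c2@8 c3@10 c4@13, authorship 1......2.3..4.
After op 5 (insert('h')): buffer="theqfmzcthfthilthd" (len 18), cursors c1@2 c2@10 c3@13 c4@17, authorship 11......22.33..44.
After op 6 (insert('g')): buffer="thgeqfmzcthgfthgilthgd" (len 22), cursors c1@3 c2@12 c3@16 c4@21, authorship 111......222.333..444.
After op 7 (delete): buffer="theqfmzcthfthilthd" (len 18), cursors c1@2 c2@10 c3@13 c4@17, authorship 11......22.33..44.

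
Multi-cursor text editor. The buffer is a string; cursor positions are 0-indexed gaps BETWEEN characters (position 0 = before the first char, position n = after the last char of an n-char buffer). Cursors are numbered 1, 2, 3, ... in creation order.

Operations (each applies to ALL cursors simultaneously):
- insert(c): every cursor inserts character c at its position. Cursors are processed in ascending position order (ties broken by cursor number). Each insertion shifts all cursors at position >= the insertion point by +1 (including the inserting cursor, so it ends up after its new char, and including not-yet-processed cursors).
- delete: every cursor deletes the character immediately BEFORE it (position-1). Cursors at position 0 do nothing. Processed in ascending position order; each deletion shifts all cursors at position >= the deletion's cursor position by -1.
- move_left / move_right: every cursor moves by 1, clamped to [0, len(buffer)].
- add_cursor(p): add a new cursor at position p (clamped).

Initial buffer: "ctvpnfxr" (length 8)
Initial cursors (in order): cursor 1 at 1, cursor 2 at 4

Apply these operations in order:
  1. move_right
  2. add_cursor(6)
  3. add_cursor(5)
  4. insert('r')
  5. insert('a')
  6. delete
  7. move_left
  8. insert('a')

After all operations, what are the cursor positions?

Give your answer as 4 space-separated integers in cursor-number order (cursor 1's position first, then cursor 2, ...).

Answer: 3 10 13 10

Derivation:
After op 1 (move_right): buffer="ctvpnfxr" (len 8), cursors c1@2 c2@5, authorship ........
After op 2 (add_cursor(6)): buffer="ctvpnfxr" (len 8), cursors c1@2 c2@5 c3@6, authorship ........
After op 3 (add_cursor(5)): buffer="ctvpnfxr" (len 8), cursors c1@2 c2@5 c4@5 c3@6, authorship ........
After op 4 (insert('r')): buffer="ctrvpnrrfrxr" (len 12), cursors c1@3 c2@8 c4@8 c3@10, authorship ..1...24.3..
After op 5 (insert('a')): buffer="ctravpnrraafraxr" (len 16), cursors c1@4 c2@11 c4@11 c3@14, authorship ..11...2424.33..
After op 6 (delete): buffer="ctrvpnrrfrxr" (len 12), cursors c1@3 c2@8 c4@8 c3@10, authorship ..1...24.3..
After op 7 (move_left): buffer="ctrvpnrrfrxr" (len 12), cursors c1@2 c2@7 c4@7 c3@9, authorship ..1...24.3..
After op 8 (insert('a')): buffer="ctarvpnraarfarxr" (len 16), cursors c1@3 c2@10 c4@10 c3@13, authorship ..11...2244.33..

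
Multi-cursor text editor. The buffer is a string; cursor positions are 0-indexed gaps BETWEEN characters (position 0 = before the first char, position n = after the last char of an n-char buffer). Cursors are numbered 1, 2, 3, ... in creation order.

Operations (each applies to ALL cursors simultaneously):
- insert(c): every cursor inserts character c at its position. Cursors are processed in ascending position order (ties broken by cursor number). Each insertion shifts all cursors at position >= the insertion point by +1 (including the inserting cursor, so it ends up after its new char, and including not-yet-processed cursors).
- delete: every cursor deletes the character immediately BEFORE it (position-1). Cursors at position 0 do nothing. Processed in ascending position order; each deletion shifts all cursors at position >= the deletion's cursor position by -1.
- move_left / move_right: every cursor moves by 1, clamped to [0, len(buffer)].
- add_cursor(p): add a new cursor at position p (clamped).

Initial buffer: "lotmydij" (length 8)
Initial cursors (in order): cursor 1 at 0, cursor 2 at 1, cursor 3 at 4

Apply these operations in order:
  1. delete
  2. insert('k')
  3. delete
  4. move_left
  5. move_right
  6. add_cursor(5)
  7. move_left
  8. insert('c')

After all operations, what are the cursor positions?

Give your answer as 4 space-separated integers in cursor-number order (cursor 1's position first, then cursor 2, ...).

Answer: 2 2 4 8

Derivation:
After op 1 (delete): buffer="otydij" (len 6), cursors c1@0 c2@0 c3@2, authorship ......
After op 2 (insert('k')): buffer="kkotkydij" (len 9), cursors c1@2 c2@2 c3@5, authorship 12..3....
After op 3 (delete): buffer="otydij" (len 6), cursors c1@0 c2@0 c3@2, authorship ......
After op 4 (move_left): buffer="otydij" (len 6), cursors c1@0 c2@0 c3@1, authorship ......
After op 5 (move_right): buffer="otydij" (len 6), cursors c1@1 c2@1 c3@2, authorship ......
After op 6 (add_cursor(5)): buffer="otydij" (len 6), cursors c1@1 c2@1 c3@2 c4@5, authorship ......
After op 7 (move_left): buffer="otydij" (len 6), cursors c1@0 c2@0 c3@1 c4@4, authorship ......
After op 8 (insert('c')): buffer="ccoctydcij" (len 10), cursors c1@2 c2@2 c3@4 c4@8, authorship 12.3...4..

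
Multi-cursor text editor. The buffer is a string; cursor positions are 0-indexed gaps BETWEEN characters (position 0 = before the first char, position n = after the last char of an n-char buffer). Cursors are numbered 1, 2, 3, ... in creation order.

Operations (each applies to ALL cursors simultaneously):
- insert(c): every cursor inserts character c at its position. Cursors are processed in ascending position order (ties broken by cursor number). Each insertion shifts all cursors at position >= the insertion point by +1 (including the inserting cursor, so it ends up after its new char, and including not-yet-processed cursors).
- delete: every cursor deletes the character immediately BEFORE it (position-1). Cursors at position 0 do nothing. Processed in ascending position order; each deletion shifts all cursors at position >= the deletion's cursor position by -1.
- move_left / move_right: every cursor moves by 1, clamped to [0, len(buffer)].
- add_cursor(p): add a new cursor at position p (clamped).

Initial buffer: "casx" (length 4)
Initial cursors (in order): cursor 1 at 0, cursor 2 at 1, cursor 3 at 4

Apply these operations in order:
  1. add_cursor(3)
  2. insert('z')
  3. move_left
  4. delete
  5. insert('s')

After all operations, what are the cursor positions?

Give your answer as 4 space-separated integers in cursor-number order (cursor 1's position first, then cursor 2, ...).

Answer: 1 3 8 6

Derivation:
After op 1 (add_cursor(3)): buffer="casx" (len 4), cursors c1@0 c2@1 c4@3 c3@4, authorship ....
After op 2 (insert('z')): buffer="zczaszxz" (len 8), cursors c1@1 c2@3 c4@6 c3@8, authorship 1.2..4.3
After op 3 (move_left): buffer="zczaszxz" (len 8), cursors c1@0 c2@2 c4@5 c3@7, authorship 1.2..4.3
After op 4 (delete): buffer="zzazz" (len 5), cursors c1@0 c2@1 c4@3 c3@4, authorship 12.43
After op 5 (insert('s')): buffer="szszaszsz" (len 9), cursors c1@1 c2@3 c4@6 c3@8, authorship 1122.4433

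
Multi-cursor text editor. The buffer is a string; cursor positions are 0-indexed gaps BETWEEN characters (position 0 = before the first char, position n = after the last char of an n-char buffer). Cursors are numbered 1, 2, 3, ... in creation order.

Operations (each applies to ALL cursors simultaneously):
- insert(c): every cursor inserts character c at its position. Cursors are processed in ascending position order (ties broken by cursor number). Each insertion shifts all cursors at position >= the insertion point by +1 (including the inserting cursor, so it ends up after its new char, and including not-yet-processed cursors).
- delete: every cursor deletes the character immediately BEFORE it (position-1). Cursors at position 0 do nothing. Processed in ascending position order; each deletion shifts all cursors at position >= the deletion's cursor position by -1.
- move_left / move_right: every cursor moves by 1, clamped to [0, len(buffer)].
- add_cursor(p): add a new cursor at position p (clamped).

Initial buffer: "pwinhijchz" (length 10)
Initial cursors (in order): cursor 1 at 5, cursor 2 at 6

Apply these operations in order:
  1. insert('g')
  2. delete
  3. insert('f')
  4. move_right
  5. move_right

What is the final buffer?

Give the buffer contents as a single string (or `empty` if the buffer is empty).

Answer: pwinhfifjchz

Derivation:
After op 1 (insert('g')): buffer="pwinhgigjchz" (len 12), cursors c1@6 c2@8, authorship .....1.2....
After op 2 (delete): buffer="pwinhijchz" (len 10), cursors c1@5 c2@6, authorship ..........
After op 3 (insert('f')): buffer="pwinhfifjchz" (len 12), cursors c1@6 c2@8, authorship .....1.2....
After op 4 (move_right): buffer="pwinhfifjchz" (len 12), cursors c1@7 c2@9, authorship .....1.2....
After op 5 (move_right): buffer="pwinhfifjchz" (len 12), cursors c1@8 c2@10, authorship .....1.2....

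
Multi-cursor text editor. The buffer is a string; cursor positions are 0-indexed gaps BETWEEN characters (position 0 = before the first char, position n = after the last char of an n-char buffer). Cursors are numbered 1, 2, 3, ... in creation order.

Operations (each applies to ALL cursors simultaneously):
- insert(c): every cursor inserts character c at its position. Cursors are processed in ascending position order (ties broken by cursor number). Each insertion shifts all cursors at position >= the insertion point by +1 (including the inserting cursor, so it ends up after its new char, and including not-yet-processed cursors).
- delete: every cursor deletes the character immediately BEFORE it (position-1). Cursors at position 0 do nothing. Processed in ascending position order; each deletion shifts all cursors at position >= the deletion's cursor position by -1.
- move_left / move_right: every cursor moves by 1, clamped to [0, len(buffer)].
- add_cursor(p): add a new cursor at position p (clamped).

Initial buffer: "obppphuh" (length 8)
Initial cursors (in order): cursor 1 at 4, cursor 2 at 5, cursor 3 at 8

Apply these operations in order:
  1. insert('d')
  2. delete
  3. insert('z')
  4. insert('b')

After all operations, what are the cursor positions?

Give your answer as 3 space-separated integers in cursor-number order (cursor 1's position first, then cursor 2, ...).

After op 1 (insert('d')): buffer="obppdpdhuhd" (len 11), cursors c1@5 c2@7 c3@11, authorship ....1.2...3
After op 2 (delete): buffer="obppphuh" (len 8), cursors c1@4 c2@5 c3@8, authorship ........
After op 3 (insert('z')): buffer="obppzpzhuhz" (len 11), cursors c1@5 c2@7 c3@11, authorship ....1.2...3
After op 4 (insert('b')): buffer="obppzbpzbhuhzb" (len 14), cursors c1@6 c2@9 c3@14, authorship ....11.22...33

Answer: 6 9 14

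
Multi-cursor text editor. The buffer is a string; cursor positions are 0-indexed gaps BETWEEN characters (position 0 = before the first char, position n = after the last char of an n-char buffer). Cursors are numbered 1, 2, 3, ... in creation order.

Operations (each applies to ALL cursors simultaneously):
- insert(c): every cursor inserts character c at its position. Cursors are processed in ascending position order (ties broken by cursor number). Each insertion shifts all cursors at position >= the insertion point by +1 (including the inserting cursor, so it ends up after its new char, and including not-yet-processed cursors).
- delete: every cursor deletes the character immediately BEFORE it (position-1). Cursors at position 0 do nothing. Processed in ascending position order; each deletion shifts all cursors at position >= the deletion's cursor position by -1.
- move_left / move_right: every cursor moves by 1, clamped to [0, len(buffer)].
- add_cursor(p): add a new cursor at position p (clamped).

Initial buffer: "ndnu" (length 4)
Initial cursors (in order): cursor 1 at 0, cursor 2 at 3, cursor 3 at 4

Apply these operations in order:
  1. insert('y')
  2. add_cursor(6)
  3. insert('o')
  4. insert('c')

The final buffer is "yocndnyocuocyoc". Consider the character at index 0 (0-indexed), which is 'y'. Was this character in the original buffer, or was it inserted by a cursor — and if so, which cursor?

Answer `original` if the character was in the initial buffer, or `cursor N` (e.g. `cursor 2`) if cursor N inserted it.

After op 1 (insert('y')): buffer="yndnyuy" (len 7), cursors c1@1 c2@5 c3@7, authorship 1...2.3
After op 2 (add_cursor(6)): buffer="yndnyuy" (len 7), cursors c1@1 c2@5 c4@6 c3@7, authorship 1...2.3
After op 3 (insert('o')): buffer="yondnyouoyo" (len 11), cursors c1@2 c2@7 c4@9 c3@11, authorship 11...22.433
After op 4 (insert('c')): buffer="yocndnyocuocyoc" (len 15), cursors c1@3 c2@9 c4@12 c3@15, authorship 111...222.44333
Authorship (.=original, N=cursor N): 1 1 1 . . . 2 2 2 . 4 4 3 3 3
Index 0: author = 1

Answer: cursor 1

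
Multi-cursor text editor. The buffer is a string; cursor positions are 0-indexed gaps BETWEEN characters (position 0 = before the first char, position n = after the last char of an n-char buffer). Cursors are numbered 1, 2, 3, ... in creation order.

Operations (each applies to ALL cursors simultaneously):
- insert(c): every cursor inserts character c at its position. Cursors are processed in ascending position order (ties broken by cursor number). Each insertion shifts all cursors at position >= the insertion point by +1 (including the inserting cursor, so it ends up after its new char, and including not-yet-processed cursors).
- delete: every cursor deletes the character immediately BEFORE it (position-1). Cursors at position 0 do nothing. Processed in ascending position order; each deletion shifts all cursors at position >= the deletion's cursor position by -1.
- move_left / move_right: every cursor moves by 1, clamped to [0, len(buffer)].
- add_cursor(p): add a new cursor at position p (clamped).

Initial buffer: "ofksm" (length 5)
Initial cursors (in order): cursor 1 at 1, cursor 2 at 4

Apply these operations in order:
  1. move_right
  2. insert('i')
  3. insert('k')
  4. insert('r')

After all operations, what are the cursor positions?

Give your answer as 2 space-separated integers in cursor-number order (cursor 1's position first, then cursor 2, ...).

Answer: 5 11

Derivation:
After op 1 (move_right): buffer="ofksm" (len 5), cursors c1@2 c2@5, authorship .....
After op 2 (insert('i')): buffer="ofiksmi" (len 7), cursors c1@3 c2@7, authorship ..1...2
After op 3 (insert('k')): buffer="ofikksmik" (len 9), cursors c1@4 c2@9, authorship ..11...22
After op 4 (insert('r')): buffer="ofikrksmikr" (len 11), cursors c1@5 c2@11, authorship ..111...222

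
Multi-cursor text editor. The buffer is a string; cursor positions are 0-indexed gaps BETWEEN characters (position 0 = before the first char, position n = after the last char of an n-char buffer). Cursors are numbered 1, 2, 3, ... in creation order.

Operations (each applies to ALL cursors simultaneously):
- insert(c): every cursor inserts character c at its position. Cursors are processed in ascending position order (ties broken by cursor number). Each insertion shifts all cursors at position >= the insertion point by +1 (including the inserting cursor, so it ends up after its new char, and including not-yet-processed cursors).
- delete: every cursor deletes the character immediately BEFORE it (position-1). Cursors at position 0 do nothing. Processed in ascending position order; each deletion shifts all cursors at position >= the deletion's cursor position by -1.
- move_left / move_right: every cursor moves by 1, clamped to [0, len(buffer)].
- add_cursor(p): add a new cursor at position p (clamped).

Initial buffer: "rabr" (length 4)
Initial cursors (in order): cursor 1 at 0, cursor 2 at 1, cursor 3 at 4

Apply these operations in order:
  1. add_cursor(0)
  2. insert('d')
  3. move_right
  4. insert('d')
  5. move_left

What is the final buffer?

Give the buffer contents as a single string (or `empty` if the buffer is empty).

After op 1 (add_cursor(0)): buffer="rabr" (len 4), cursors c1@0 c4@0 c2@1 c3@4, authorship ....
After op 2 (insert('d')): buffer="ddrdabrd" (len 8), cursors c1@2 c4@2 c2@4 c3@8, authorship 14.2...3
After op 3 (move_right): buffer="ddrdabrd" (len 8), cursors c1@3 c4@3 c2@5 c3@8, authorship 14.2...3
After op 4 (insert('d')): buffer="ddrdddadbrdd" (len 12), cursors c1@5 c4@5 c2@8 c3@12, authorship 14.142.2..33
After op 5 (move_left): buffer="ddrdddadbrdd" (len 12), cursors c1@4 c4@4 c2@7 c3@11, authorship 14.142.2..33

Answer: ddrdddadbrdd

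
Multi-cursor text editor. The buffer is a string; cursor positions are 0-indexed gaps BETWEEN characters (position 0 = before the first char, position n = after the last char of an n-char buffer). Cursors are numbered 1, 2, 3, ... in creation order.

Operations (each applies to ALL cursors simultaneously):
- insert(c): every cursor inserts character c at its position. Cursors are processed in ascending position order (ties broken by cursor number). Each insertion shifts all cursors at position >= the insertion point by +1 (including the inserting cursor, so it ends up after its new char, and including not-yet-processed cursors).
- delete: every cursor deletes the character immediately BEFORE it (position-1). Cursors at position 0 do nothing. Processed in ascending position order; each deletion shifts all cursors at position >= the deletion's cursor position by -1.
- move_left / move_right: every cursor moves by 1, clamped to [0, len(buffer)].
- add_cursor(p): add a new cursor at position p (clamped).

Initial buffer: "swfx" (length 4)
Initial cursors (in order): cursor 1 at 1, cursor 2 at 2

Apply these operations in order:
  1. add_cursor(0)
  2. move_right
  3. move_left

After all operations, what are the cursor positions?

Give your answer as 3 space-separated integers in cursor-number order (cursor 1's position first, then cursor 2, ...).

Answer: 1 2 0

Derivation:
After op 1 (add_cursor(0)): buffer="swfx" (len 4), cursors c3@0 c1@1 c2@2, authorship ....
After op 2 (move_right): buffer="swfx" (len 4), cursors c3@1 c1@2 c2@3, authorship ....
After op 3 (move_left): buffer="swfx" (len 4), cursors c3@0 c1@1 c2@2, authorship ....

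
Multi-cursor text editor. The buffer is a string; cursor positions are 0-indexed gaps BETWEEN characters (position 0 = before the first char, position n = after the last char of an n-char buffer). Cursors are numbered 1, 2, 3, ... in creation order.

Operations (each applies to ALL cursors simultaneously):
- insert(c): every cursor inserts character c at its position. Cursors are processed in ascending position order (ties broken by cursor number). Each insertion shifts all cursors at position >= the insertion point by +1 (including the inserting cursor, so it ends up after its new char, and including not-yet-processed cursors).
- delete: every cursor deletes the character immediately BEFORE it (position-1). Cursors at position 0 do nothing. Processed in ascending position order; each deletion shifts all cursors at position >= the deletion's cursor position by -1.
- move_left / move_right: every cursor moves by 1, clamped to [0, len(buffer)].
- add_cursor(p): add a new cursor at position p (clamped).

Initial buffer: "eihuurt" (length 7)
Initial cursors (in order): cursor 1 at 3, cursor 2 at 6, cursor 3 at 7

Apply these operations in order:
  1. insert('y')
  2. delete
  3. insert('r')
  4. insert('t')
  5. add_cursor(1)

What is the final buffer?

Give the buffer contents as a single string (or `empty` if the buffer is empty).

After op 1 (insert('y')): buffer="eihyuuryty" (len 10), cursors c1@4 c2@8 c3@10, authorship ...1...2.3
After op 2 (delete): buffer="eihuurt" (len 7), cursors c1@3 c2@6 c3@7, authorship .......
After op 3 (insert('r')): buffer="eihruurrtr" (len 10), cursors c1@4 c2@8 c3@10, authorship ...1...2.3
After op 4 (insert('t')): buffer="eihrtuurrttrt" (len 13), cursors c1@5 c2@10 c3@13, authorship ...11...22.33
After op 5 (add_cursor(1)): buffer="eihrtuurrttrt" (len 13), cursors c4@1 c1@5 c2@10 c3@13, authorship ...11...22.33

Answer: eihrtuurrttrt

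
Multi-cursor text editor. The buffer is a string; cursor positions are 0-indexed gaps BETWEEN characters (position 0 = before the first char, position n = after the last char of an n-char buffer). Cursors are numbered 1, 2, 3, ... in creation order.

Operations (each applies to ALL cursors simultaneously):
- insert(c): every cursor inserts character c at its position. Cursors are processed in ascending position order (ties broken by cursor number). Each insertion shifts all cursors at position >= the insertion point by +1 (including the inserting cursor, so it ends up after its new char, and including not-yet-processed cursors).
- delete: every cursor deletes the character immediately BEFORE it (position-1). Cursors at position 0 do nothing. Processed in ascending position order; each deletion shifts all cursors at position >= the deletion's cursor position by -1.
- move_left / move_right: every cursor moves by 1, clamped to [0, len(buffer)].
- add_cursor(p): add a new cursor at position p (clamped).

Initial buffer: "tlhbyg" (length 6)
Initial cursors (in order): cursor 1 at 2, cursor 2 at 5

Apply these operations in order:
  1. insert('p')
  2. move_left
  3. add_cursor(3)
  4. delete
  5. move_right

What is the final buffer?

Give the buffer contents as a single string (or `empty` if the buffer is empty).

After op 1 (insert('p')): buffer="tlphbypg" (len 8), cursors c1@3 c2@7, authorship ..1...2.
After op 2 (move_left): buffer="tlphbypg" (len 8), cursors c1@2 c2@6, authorship ..1...2.
After op 3 (add_cursor(3)): buffer="tlphbypg" (len 8), cursors c1@2 c3@3 c2@6, authorship ..1...2.
After op 4 (delete): buffer="thbpg" (len 5), cursors c1@1 c3@1 c2@3, authorship ...2.
After op 5 (move_right): buffer="thbpg" (len 5), cursors c1@2 c3@2 c2@4, authorship ...2.

Answer: thbpg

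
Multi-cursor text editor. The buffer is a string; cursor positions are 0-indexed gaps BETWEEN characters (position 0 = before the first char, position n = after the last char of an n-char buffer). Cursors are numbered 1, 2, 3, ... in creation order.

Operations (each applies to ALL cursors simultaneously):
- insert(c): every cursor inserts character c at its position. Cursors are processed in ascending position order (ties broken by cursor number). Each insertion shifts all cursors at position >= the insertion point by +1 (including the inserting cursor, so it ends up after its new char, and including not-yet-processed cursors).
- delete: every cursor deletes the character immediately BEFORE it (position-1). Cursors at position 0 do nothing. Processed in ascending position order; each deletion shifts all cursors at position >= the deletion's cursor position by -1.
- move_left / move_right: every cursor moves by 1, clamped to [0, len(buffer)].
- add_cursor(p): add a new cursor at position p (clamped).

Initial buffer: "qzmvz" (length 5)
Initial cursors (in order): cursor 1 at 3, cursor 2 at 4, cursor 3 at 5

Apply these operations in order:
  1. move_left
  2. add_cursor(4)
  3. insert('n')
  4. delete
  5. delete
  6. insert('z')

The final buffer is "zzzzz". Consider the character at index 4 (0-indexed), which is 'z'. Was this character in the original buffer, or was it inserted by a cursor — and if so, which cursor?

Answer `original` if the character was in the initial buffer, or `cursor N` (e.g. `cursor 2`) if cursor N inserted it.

Answer: original

Derivation:
After op 1 (move_left): buffer="qzmvz" (len 5), cursors c1@2 c2@3 c3@4, authorship .....
After op 2 (add_cursor(4)): buffer="qzmvz" (len 5), cursors c1@2 c2@3 c3@4 c4@4, authorship .....
After op 3 (insert('n')): buffer="qznmnvnnz" (len 9), cursors c1@3 c2@5 c3@8 c4@8, authorship ..1.2.34.
After op 4 (delete): buffer="qzmvz" (len 5), cursors c1@2 c2@3 c3@4 c4@4, authorship .....
After op 5 (delete): buffer="z" (len 1), cursors c1@0 c2@0 c3@0 c4@0, authorship .
After op 6 (insert('z')): buffer="zzzzz" (len 5), cursors c1@4 c2@4 c3@4 c4@4, authorship 1234.
Authorship (.=original, N=cursor N): 1 2 3 4 .
Index 4: author = original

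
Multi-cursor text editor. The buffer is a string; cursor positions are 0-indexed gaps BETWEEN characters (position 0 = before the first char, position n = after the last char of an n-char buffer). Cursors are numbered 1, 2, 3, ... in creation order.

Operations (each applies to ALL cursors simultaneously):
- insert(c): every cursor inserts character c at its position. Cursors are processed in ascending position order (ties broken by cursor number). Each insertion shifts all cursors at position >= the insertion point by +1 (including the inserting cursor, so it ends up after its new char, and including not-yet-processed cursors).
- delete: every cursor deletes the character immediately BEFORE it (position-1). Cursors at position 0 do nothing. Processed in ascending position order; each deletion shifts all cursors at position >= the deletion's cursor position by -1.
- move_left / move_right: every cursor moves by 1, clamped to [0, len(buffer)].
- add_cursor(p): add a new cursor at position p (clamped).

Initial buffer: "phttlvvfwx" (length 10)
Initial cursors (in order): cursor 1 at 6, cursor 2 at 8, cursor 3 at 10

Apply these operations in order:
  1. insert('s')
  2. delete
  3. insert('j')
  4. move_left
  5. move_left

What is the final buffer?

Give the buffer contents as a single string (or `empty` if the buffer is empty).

Answer: phttlvjvfjwxj

Derivation:
After op 1 (insert('s')): buffer="phttlvsvfswxs" (len 13), cursors c1@7 c2@10 c3@13, authorship ......1..2..3
After op 2 (delete): buffer="phttlvvfwx" (len 10), cursors c1@6 c2@8 c3@10, authorship ..........
After op 3 (insert('j')): buffer="phttlvjvfjwxj" (len 13), cursors c1@7 c2@10 c3@13, authorship ......1..2..3
After op 4 (move_left): buffer="phttlvjvfjwxj" (len 13), cursors c1@6 c2@9 c3@12, authorship ......1..2..3
After op 5 (move_left): buffer="phttlvjvfjwxj" (len 13), cursors c1@5 c2@8 c3@11, authorship ......1..2..3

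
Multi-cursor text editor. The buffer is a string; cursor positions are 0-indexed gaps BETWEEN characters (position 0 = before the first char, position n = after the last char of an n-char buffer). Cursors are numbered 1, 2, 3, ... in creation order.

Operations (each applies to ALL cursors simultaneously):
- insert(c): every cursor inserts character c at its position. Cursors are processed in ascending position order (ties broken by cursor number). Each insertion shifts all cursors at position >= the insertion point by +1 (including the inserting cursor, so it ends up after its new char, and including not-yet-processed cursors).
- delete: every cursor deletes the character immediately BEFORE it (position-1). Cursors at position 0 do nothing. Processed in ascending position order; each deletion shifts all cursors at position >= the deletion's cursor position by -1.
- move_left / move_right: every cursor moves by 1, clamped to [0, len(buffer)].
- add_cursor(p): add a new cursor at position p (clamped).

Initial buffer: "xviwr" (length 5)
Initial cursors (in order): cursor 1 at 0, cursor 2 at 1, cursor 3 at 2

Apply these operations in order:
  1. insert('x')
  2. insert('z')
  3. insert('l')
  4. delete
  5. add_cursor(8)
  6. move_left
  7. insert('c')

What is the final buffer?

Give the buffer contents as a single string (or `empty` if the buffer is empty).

After op 1 (insert('x')): buffer="xxxvxiwr" (len 8), cursors c1@1 c2@3 c3@5, authorship 1.2.3...
After op 2 (insert('z')): buffer="xzxxzvxziwr" (len 11), cursors c1@2 c2@5 c3@8, authorship 11.22.33...
After op 3 (insert('l')): buffer="xzlxxzlvxzliwr" (len 14), cursors c1@3 c2@7 c3@11, authorship 111.222.333...
After op 4 (delete): buffer="xzxxzvxziwr" (len 11), cursors c1@2 c2@5 c3@8, authorship 11.22.33...
After op 5 (add_cursor(8)): buffer="xzxxzvxziwr" (len 11), cursors c1@2 c2@5 c3@8 c4@8, authorship 11.22.33...
After op 6 (move_left): buffer="xzxxzvxziwr" (len 11), cursors c1@1 c2@4 c3@7 c4@7, authorship 11.22.33...
After op 7 (insert('c')): buffer="xczxxczvxccziwr" (len 15), cursors c1@2 c2@6 c3@11 c4@11, authorship 111.222.3343...

Answer: xczxxczvxccziwr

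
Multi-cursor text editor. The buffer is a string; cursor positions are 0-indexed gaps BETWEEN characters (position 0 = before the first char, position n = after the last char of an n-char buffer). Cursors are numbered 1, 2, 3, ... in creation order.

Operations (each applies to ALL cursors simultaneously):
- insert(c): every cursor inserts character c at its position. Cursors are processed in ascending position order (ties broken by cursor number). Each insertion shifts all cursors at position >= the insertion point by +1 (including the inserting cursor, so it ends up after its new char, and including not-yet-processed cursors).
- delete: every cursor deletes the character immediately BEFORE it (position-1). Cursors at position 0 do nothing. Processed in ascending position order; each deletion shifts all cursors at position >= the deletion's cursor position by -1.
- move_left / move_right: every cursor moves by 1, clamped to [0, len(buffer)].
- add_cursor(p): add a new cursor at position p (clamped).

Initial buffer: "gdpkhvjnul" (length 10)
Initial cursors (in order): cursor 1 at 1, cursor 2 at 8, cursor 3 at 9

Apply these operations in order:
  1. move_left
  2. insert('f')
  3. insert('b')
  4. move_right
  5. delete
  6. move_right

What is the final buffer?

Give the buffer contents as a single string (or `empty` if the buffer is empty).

After op 1 (move_left): buffer="gdpkhvjnul" (len 10), cursors c1@0 c2@7 c3@8, authorship ..........
After op 2 (insert('f')): buffer="fgdpkhvjfnful" (len 13), cursors c1@1 c2@9 c3@11, authorship 1.......2.3..
After op 3 (insert('b')): buffer="fbgdpkhvjfbnfbul" (len 16), cursors c1@2 c2@11 c3@14, authorship 11.......22.33..
After op 4 (move_right): buffer="fbgdpkhvjfbnfbul" (len 16), cursors c1@3 c2@12 c3@15, authorship 11.......22.33..
After op 5 (delete): buffer="fbdpkhvjfbfbl" (len 13), cursors c1@2 c2@10 c3@12, authorship 11......2233.
After op 6 (move_right): buffer="fbdpkhvjfbfbl" (len 13), cursors c1@3 c2@11 c3@13, authorship 11......2233.

Answer: fbdpkhvjfbfbl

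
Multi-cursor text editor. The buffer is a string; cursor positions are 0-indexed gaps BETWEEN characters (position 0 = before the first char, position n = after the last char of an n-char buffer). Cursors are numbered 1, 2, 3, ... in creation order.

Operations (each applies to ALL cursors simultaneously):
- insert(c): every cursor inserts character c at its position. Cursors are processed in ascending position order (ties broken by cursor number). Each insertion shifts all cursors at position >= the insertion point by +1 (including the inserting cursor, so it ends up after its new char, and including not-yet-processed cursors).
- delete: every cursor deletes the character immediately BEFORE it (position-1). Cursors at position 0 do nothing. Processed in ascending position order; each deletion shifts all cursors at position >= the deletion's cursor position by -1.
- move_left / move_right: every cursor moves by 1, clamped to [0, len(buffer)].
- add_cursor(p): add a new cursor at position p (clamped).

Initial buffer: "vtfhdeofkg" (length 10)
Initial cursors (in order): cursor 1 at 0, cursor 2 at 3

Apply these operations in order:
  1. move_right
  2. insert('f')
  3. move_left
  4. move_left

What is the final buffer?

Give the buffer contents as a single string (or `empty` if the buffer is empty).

Answer: vftfhfdeofkg

Derivation:
After op 1 (move_right): buffer="vtfhdeofkg" (len 10), cursors c1@1 c2@4, authorship ..........
After op 2 (insert('f')): buffer="vftfhfdeofkg" (len 12), cursors c1@2 c2@6, authorship .1...2......
After op 3 (move_left): buffer="vftfhfdeofkg" (len 12), cursors c1@1 c2@5, authorship .1...2......
After op 4 (move_left): buffer="vftfhfdeofkg" (len 12), cursors c1@0 c2@4, authorship .1...2......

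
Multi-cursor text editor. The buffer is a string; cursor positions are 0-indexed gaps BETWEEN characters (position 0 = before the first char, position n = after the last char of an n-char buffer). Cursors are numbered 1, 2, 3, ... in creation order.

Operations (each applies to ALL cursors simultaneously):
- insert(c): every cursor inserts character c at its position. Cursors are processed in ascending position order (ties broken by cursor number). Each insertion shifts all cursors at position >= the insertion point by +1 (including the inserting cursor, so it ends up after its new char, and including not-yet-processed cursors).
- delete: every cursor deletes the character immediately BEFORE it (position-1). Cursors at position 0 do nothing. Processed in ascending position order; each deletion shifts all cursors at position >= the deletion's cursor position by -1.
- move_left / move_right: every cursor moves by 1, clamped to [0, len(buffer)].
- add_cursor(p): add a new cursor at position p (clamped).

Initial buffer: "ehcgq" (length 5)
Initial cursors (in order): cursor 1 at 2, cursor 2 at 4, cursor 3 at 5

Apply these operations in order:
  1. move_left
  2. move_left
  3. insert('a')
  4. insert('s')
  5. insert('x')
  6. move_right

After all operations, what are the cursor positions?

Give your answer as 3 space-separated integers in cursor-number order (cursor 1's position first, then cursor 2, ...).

After op 1 (move_left): buffer="ehcgq" (len 5), cursors c1@1 c2@3 c3@4, authorship .....
After op 2 (move_left): buffer="ehcgq" (len 5), cursors c1@0 c2@2 c3@3, authorship .....
After op 3 (insert('a')): buffer="aehacagq" (len 8), cursors c1@1 c2@4 c3@6, authorship 1..2.3..
After op 4 (insert('s')): buffer="asehascasgq" (len 11), cursors c1@2 c2@6 c3@9, authorship 11..22.33..
After op 5 (insert('x')): buffer="asxehasxcasxgq" (len 14), cursors c1@3 c2@8 c3@12, authorship 111..222.333..
After op 6 (move_right): buffer="asxehasxcasxgq" (len 14), cursors c1@4 c2@9 c3@13, authorship 111..222.333..

Answer: 4 9 13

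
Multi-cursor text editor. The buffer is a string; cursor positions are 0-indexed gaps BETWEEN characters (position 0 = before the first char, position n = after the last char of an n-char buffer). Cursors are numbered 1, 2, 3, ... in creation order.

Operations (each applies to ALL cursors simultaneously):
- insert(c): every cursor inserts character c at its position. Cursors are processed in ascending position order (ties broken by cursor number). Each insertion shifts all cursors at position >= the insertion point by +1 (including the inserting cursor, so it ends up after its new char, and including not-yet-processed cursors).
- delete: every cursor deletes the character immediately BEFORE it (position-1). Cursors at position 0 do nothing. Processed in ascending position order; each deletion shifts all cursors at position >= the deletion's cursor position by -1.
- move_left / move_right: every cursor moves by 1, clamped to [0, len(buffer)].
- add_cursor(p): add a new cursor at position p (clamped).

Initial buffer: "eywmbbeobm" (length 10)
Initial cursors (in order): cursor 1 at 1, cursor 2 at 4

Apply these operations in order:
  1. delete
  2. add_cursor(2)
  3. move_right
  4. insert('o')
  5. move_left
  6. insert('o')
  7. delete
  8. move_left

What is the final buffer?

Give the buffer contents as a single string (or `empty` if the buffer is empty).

After op 1 (delete): buffer="ywbbeobm" (len 8), cursors c1@0 c2@2, authorship ........
After op 2 (add_cursor(2)): buffer="ywbbeobm" (len 8), cursors c1@0 c2@2 c3@2, authorship ........
After op 3 (move_right): buffer="ywbbeobm" (len 8), cursors c1@1 c2@3 c3@3, authorship ........
After op 4 (insert('o')): buffer="yowboobeobm" (len 11), cursors c1@2 c2@6 c3@6, authorship .1..23.....
After op 5 (move_left): buffer="yowboobeobm" (len 11), cursors c1@1 c2@5 c3@5, authorship .1..23.....
After op 6 (insert('o')): buffer="yoowboooobeobm" (len 14), cursors c1@2 c2@8 c3@8, authorship .11..2233.....
After op 7 (delete): buffer="yowboobeobm" (len 11), cursors c1@1 c2@5 c3@5, authorship .1..23.....
After op 8 (move_left): buffer="yowboobeobm" (len 11), cursors c1@0 c2@4 c3@4, authorship .1..23.....

Answer: yowboobeobm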